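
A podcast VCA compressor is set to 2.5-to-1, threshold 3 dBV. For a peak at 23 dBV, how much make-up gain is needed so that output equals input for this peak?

Without make-up, output = threshold + overshoot/2.5 = 3 + 8 = 11 dBV.
Gap to target: 12 dB.

12 dB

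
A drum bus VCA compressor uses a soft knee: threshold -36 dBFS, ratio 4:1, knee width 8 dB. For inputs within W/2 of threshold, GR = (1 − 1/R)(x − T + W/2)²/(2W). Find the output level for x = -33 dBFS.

-35.296875 dBFS

x − T + W/2 = -33 − (-36) + 4 = 7.
GR = (1 − 1/4) × 7² / 16 = 0.75 × 49 / 16 = 2.296875 dB.
Output = -33 − 2.296875 = -35.296875 dBFS.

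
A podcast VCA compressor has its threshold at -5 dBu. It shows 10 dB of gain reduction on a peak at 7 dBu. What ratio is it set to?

6:1

Input overshoot = 7 − (-5) = 12 dB.
Output overshoot = 12 − 10 = 2 dB.
Ratio = input overshoot / output overshoot = 12 / 2 = 6.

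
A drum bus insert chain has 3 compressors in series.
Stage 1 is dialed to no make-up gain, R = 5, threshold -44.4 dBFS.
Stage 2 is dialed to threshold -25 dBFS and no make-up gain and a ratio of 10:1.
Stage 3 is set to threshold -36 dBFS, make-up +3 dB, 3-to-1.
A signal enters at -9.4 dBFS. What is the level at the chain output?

-34.4 dBFS

Stage 1: -9.4 dBFS is 35 dB over -44.4 dBFS; at 5:1 that becomes 7 dB over, giving -37.4 dBFS.
Stage 2: below threshold (-37.4 ≤ -25); passes unchanged; output -37.4 dBFS.
Stage 3: -37.4 dBFS is at or below the -36 dBFS threshold — no compression; make-up brings it to -34.4 dBFS.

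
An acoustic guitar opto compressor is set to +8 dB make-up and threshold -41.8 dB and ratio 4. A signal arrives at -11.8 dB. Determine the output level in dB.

-11.8 dB sits 30 dB over threshold.
At 4:1 the overshoot is divided by 4, leaving 7.5 dB above threshold.
Output = -41.8 + 7.5 = -34.3 dB; make-up adds 8 dB, giving -26.3 dB.

-26.3 dB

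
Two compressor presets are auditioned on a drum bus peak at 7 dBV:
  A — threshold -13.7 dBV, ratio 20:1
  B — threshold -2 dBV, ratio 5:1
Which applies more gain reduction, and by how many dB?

A: overshoot 20.7 dB → output overshoot 1.035 dB → GR 19.665 dB.
B: overshoot 9 dB → output overshoot 1.8 dB → GR 7.2 dB.
Difference: 12.465 dB in favour of A.

A, by 12.465 dB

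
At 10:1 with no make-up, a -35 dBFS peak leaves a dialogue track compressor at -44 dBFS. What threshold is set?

-45 dBFS

Gain reduction = -35 − (-44) = 9 dB; output overshoot = GR / (R − 1) = 9 / 9 = 1 dB.
Threshold = output − output overshoot = -44 − 1 = -45 dBFS.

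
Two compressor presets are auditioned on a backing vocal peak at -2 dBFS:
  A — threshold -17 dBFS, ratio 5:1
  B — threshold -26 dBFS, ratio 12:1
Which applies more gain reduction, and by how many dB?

A: overshoot 15 dB → output overshoot 3 dB → GR 12 dB.
B: overshoot 24 dB → output overshoot 2 dB → GR 22 dB.
Difference: 10 dB in favour of B.

B, by 10 dB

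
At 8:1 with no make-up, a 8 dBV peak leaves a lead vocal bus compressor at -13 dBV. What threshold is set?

-16 dBV

Let T be the threshold. Output overshoot = (input overshoot)/R, so -13 − T = (8 − T)/8.
8·(-13 − T) = 8 − T → 7·T = -104 − 8 = -112.
T = -112/7 = -16 dBV.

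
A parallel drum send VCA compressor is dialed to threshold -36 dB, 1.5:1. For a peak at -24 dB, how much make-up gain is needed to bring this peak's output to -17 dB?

The peak compresses to -36 + 12/1.5 = -28 dB.
To reach -17 dB requires -17 − (-28) = 11 dB of make-up.

11 dB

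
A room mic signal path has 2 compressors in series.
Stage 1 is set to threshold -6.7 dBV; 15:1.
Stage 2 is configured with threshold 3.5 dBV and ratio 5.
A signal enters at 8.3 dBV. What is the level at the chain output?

Stage 1: overshoot 15 dB → 15/15 = 1 dB → -5.7 dBV.
Stage 2: below threshold (-5.7 ≤ 3.5); passes unchanged; output -5.7 dBV.

-5.7 dBV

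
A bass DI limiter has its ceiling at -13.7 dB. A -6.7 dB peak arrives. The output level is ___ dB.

-13.7 dB

At ∞:1, everything above -13.7 dB is held at the ceiling.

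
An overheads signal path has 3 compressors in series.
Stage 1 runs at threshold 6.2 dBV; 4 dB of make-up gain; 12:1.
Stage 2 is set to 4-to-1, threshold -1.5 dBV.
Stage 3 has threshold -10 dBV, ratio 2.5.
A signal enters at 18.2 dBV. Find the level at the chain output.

Stage 1: 18.2 dBV is 12 dB over 6.2 dBV; at 12:1 that becomes 1 dB over, giving 7.2 dBV; +4 dB make-up → 11.2 dBV.
Stage 2: overshoot 12.7 dB → 12.7/4 = 3.175 dB → 1.675 dBV.
Stage 3: 11.675 dB above -10 dBV, reduced 2.5:1 to 4.67 dB above → -5.33 dBV.

-5.33 dBV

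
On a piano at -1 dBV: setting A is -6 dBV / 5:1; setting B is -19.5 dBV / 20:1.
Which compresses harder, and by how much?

A: overshoot 5 dB → output overshoot 1 dB → GR 4 dB.
B: overshoot 18.5 dB → output overshoot 0.925 dB → GR 17.575 dB.
B reduces 13.575 dB more.

B, by 13.575 dB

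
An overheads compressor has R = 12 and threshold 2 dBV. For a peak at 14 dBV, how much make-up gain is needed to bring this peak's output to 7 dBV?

Without make-up, output = threshold + overshoot/12 = 2 + 1 = 3 dBV.
Gap to target: 4 dB.

4 dB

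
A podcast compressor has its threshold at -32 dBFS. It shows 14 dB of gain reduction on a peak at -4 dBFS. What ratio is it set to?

2:1

Input overshoot = -4 − (-32) = 28 dB.
Output overshoot = 28 − 14 = 14 dB.
Ratio = input overshoot / output overshoot = 28 / 14 = 2.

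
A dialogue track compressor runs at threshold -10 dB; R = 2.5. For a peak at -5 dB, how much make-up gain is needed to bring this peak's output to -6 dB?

2 dB

Without make-up, output = threshold + overshoot/2.5 = -10 + 2 = -8 dB.
Gap to target: 2 dB.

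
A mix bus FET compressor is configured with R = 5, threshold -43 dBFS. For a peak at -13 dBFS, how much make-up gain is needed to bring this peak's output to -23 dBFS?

Without make-up, output = threshold + overshoot/5 = -43 + 6 = -37 dBFS.
Gap to target: 14 dB.

14 dB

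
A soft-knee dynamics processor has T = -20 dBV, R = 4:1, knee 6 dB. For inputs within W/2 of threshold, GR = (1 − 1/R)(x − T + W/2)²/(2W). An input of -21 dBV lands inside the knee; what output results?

x − T + W/2 = -21 − (-20) + 3 = 2.
GR = (1 − 1/4) × 2² / 12 = 0.75 × 4 / 12 = 0.25 dB.
Output = -21 − 0.25 = -21.25 dBV.

-21.25 dBV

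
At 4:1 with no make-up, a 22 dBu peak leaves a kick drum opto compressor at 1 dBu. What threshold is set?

Let T be the threshold. Output overshoot = (input overshoot)/R, so 1 − T = (22 − T)/4.
4·(1 − T) = 22 − T → 3·T = 4 − 22 = -18.
T = -18/3 = -6 dBu.

-6 dBu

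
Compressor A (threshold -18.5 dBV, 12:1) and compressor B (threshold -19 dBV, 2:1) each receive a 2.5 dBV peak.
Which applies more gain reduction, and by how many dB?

A: 21 dB over, compressed to 1.75 dB over, so 19.25 dB of GR.
B: 21.5 dB over, compressed to 10.75 dB over, so 10.75 dB of GR.
A applies 8.5 dB more gain reduction.

A, by 8.5 dB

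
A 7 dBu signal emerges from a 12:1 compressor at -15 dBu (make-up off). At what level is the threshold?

Let T be the threshold. Output overshoot = (input overshoot)/R, so -15 − T = (7 − T)/12.
12·(-15 − T) = 7 − T → 11·T = -180 − 7 = -187.
T = -187/11 = -17 dBu.

-17 dBu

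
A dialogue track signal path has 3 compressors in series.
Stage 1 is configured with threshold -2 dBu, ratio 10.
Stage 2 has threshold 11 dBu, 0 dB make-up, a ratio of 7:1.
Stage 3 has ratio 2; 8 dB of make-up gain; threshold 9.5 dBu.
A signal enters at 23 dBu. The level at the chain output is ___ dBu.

8.5 dBu

Stage 1: 23 dBu is 25 dB over -2 dBu; at 10:1 that becomes 2.5 dB over, giving 0.5 dBu.
Stage 2: 0.5 dBu ≤ 11 dBu, so stage 2 doesn't engage; output 0.5 dBu.
Stage 3: below threshold (0.5 ≤ 9.5); passes unchanged; make-up brings it to 8.5 dBu.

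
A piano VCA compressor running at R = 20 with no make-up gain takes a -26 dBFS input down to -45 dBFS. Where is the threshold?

Let T be the threshold. Output overshoot = (input overshoot)/R, so -45 − T = (-26 − T)/20.
20·(-45 − T) = -26 − T → 19·T = -900 − (-26) = -874.
T = -874/19 = -46 dBFS.

-46 dBFS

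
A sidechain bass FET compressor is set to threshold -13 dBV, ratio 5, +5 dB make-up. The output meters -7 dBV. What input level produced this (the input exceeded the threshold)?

-8 dBV

Before make-up, the level was -7 − 5 = -12 dBV.
That's 1 dB above the -13 dBV threshold.
Undo the ratio: input overshoot = 1 × 5 = 5 dB, giving input = -8 dBV.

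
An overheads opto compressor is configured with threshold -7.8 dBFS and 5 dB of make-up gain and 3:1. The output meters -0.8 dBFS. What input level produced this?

-1.8 dBFS

Before make-up, the level was -0.8 − 5 = -5.8 dBFS.
Post-compression overshoot = -5.8 − (-7.8) = 2 dB.
Input overshoot = R × output overshoot = 6 dB → input = -7.8 + 6 = -1.8 dBFS.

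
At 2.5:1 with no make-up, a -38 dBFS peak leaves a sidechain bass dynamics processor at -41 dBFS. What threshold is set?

Let T be the threshold. Output overshoot = (input overshoot)/R, so -41 − T = (-38 − T)/2.5.
2.5·(-41 − T) = -38 − T → 1.5·T = -102.5 − (-38) = -64.5.
T = -64.5/1.5 = -43 dBFS.

-43 dBFS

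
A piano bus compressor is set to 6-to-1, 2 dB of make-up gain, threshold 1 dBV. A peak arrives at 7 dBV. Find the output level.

4 dBV

7 dBV sits 6 dB over threshold.
6:1 compression reduces that to 6/6 = 1 dB over.
That puts the output at 2 dBV; make-up adds 2 dB, giving 4 dBV.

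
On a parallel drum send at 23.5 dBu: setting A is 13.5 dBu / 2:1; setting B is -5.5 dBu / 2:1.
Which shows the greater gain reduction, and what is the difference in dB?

B, by 9.5 dB

A: 10 dB over, compressed to 5 dB over, so 5 dB of GR.
B: 29 dB over, compressed to 14.5 dB over, so 14.5 dB of GR.
Difference: 9.5 dB in favour of B.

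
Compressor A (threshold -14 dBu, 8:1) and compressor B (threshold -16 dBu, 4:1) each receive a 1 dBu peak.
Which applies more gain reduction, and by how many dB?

A, by 0.375 dB

A: GR = 15 − 15/8 = 13.125 dB.
B: GR = 17 − 17/4 = 12.75 dB.
A applies 0.375 dB more gain reduction.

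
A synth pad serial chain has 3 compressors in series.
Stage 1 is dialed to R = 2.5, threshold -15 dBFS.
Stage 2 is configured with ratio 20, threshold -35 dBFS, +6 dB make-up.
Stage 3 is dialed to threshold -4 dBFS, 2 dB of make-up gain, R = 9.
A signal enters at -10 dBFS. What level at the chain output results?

-25.9 dBFS

Stage 1: overshoot 5 dB → 5/2.5 = 2 dB → -13 dBFS.
Stage 2: 22 dB above -35 dBFS, reduced 20:1 to 1.1 dB above → -33.9 dBFS; +6 dB make-up → -27.9 dBFS.
Stage 3: -27.9 dBFS is at or below the -4 dBFS threshold — no compression; make-up brings it to -25.9 dBFS.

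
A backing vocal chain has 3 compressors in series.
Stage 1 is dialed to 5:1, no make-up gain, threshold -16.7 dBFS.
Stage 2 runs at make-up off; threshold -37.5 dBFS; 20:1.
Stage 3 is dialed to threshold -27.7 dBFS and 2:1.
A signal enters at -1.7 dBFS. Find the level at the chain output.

Stage 1: 15 dB above -16.7 dBFS, reduced 5:1 to 3 dB above → -13.7 dBFS.
Stage 2: -13.7 dBFS is 23.8 dB over -37.5 dBFS; at 20:1 that becomes 1.19 dB over, giving -36.31 dBFS.
Stage 3: -36.31 dBFS is at or below the -27.7 dBFS threshold — no compression; output -36.31 dBFS.

-36.31 dBFS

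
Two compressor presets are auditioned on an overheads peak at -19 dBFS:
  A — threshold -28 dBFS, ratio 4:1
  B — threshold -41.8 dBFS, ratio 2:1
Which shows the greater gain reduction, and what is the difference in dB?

B, by 4.65 dB

A: overshoot 9 dB → output overshoot 2.25 dB → GR 6.75 dB.
B: overshoot 22.8 dB → output overshoot 11.4 dB → GR 11.4 dB.
B applies 4.65 dB more gain reduction.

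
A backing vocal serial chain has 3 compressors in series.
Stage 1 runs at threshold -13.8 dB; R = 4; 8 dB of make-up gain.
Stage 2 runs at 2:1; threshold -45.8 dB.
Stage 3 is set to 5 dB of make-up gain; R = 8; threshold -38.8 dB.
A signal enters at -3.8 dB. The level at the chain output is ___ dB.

-32.01875 dB

Stage 1: 10 dB above -13.8 dB, reduced 4:1 to 2.5 dB above → -11.3 dB; +8 dB make-up → -3.3 dB.
Stage 2: 42.5 dB above -45.8 dB, reduced 2:1 to 21.25 dB above → -24.55 dB.
Stage 3: 14.25 dB above -38.8 dB, reduced 8:1 to 1.78125 dB above → -37.01875 dB; +5 dB make-up → -32.01875 dB.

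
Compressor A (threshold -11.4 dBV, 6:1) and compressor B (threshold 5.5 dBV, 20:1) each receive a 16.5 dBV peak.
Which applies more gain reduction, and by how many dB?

A: GR = 27.9 − 27.9/6 = 23.25 dB.
B: GR = 11 − 11/20 = 10.45 dB.
A reduces 12.8 dB more.

A, by 12.8 dB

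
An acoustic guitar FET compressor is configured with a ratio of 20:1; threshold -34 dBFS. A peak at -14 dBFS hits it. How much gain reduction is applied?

19 dB

The signal is 20 dB above threshold.
A 20:1 ratio leaves 1 dB of that excess.
GR = overshoot in − overshoot out = 20 − 1 = 19 dB.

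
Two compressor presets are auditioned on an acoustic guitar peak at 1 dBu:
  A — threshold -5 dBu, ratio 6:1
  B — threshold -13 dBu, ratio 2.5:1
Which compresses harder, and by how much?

B, by 3.4 dB

A: GR = 6 − 6/6 = 5 dB.
B: GR = 14 − 14/2.5 = 8.4 dB.
B applies 3.4 dB more gain reduction.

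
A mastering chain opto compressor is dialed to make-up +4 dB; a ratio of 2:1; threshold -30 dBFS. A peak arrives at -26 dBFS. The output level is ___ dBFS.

-24 dBFS

-26 dBFS sits 4 dB over threshold.
The 4 dB excess becomes 2 dB after 2:1 reduction.
So the level is -30 + 2 = -28 dBFS; make-up adds 4 dB, giving -24 dBFS.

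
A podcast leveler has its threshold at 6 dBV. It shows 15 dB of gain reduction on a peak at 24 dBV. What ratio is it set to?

Input overshoot = 24 − 6 = 18 dB.
Output overshoot = 18 − 15 = 3 dB.
Ratio = input overshoot / output overshoot = 18 / 3 = 6.

6:1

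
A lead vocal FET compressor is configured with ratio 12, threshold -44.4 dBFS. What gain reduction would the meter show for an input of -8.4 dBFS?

The signal is 36 dB above threshold.
A 12:1 ratio leaves 3 dB of that excess.
So the signal is attenuated by 36 − 3 = 33 dB.

33 dB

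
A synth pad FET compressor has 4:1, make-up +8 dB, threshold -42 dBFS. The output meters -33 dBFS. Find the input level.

-38 dBFS

Before make-up, the level was -33 − 8 = -41 dBFS.
Post-compression overshoot = -41 − (-42) = 1 dB.
Input overshoot = R × output overshoot = 4 dB → input = -42 + 4 = -38 dBFS.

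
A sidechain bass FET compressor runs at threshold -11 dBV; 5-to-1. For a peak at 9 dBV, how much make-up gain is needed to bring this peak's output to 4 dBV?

11 dB

Without make-up, output = threshold + overshoot/5 = -11 + 4 = -7 dBV.
Gap to target: 11 dB.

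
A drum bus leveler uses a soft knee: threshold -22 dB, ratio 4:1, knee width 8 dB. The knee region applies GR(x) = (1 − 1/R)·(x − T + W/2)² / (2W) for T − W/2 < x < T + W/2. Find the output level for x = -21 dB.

-22.171875 dB

x − T + W/2 = -21 − (-22) + 4 = 5.
GR = (1 − 1/4) × 5² / 16 = 0.75 × 25 / 16 = 1.171875 dB.
Output = -21 − 1.171875 = -22.171875 dB.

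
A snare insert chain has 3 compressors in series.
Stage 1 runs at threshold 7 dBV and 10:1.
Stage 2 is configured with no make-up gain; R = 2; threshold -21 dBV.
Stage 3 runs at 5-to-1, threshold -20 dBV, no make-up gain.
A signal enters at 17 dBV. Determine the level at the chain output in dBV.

-17.3 dBV

Stage 1: 17 dBV is 10 dB over 7 dBV; at 10:1 that becomes 1 dB over, giving 8 dBV.
Stage 2: 8 dBV is 29 dB over -21 dBV; at 2:1 that becomes 14.5 dB over, giving -6.5 dBV.
Stage 3: 13.5 dB above -20 dBV, reduced 5:1 to 2.7 dB above → -17.3 dBV.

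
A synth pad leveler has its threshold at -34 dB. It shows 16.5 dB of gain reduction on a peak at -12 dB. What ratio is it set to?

Input overshoot = -12 − (-34) = 22 dB.
Output overshoot = 22 − 16.5 = 5.5 dB.
Ratio = input overshoot / output overshoot = 22 / 5.5 = 4.

4:1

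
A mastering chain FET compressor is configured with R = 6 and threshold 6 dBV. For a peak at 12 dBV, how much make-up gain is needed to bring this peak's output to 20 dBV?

Overshoot 6 dB → 6/6 = 1 dB after compression, so the compressed level is 6 + 1 = 7 dBV.
Make-up = target − compressed = 20 − 7 = 13 dB.

13 dB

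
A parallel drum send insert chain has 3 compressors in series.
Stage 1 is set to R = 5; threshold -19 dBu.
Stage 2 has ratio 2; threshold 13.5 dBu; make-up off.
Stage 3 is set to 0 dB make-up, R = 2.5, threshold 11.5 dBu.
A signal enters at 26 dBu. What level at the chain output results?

-10 dBu

Stage 1: 26 dBu is 45 dB over -19 dBu; at 5:1 that becomes 9 dB over, giving -10 dBu.
Stage 2: -10 dBu ≤ 13.5 dBu, so stage 2 doesn't engage; output -10 dBu.
Stage 3: -10 dBu ≤ 11.5 dBu, so stage 3 doesn't engage; output -10 dBu.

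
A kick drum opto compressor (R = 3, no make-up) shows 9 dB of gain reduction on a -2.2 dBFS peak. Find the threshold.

Let T be the threshold. Output overshoot = (input overshoot)/R, so -11.2 − T = (-2.2 − T)/3.
3·(-11.2 − T) = -2.2 − T → 2·T = -33.6 − (-2.2) = -31.4.
T = -31.4/2 = -15.7 dBFS.

-15.7 dBFS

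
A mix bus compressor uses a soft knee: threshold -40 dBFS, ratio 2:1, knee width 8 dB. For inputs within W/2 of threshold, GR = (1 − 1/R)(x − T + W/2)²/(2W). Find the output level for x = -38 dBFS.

x − T + W/2 = -38 − (-40) + 4 = 6.
GR = (1 − 1/2) × 6² / 16 = 0.5 × 36 / 16 = 1.125 dB.
Output = -38 − 1.125 = -39.125 dBFS.

-39.125 dBFS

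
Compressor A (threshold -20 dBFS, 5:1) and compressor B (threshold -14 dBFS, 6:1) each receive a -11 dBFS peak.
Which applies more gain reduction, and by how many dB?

A: overshoot 9 dB → output overshoot 1.8 dB → GR 7.2 dB.
B: overshoot 3 dB → output overshoot 0.5 dB → GR 2.5 dB.
Difference: 4.7 dB in favour of A.

A, by 4.7 dB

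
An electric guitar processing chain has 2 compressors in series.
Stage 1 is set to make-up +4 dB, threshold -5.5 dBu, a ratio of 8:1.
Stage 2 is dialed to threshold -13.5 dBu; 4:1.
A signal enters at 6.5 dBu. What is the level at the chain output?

Stage 1: 6.5 dBu is 12 dB over -5.5 dBu; at 8:1 that becomes 1.5 dB over, giving -4 dBu; +4 dB make-up → 0 dBu.
Stage 2: overshoot 13.5 dB → 13.5/4 = 3.375 dB → -10.125 dBu.

-10.125 dBu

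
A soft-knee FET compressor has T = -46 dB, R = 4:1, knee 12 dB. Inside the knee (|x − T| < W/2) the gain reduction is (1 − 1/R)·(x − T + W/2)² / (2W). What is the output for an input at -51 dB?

x − T + W/2 = -51 − (-46) + 6 = 1.
GR = (1 − 1/4) × 1² / 24 = 0.75 × 1 / 24 = 0.03125 dB.
Output = -51 − 0.03125 = -51.03125 dB.

-51.03125 dB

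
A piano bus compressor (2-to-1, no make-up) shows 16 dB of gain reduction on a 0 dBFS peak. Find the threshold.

Gain reduction = 0 − (-16) = 16 dB; output overshoot = GR / (R − 1) = 16 / 1 = 16 dB.
Threshold = output − output overshoot = -16 − 16 = -32 dBFS.

-32 dBFS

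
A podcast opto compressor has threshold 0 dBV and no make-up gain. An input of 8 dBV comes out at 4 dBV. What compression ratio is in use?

Input overshoot = 8 − 0 = 8 dB; output overshoot = 4 − 0 = 4 dB.
Ratio = 8 / 4 = 2.

2:1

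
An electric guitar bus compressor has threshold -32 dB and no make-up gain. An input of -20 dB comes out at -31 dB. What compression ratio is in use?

Input overshoot = -20 − (-32) = 12 dB; output overshoot = -31 − (-32) = 1 dB.
Ratio = 12 / 1 = 12.

12:1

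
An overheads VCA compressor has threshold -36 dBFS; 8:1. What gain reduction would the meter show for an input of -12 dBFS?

21 dB

The signal is 24 dB above threshold.
At 8:1, output sits 24/8 = 3 dB above threshold.
Gain reduction = 24 − 3 = 21 dB.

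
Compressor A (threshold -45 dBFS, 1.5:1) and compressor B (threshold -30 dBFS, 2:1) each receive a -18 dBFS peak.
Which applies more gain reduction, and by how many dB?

A, by 3 dB

A: GR = 27 − 27/1.5 = 9 dB.
B: GR = 12 − 12/2 = 6 dB.
A applies 3 dB more gain reduction.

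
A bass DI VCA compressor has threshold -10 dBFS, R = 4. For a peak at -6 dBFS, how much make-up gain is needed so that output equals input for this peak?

3 dB

Without make-up, output = threshold + overshoot/4 = -10 + 1 = -9 dBFS.
Gap to target: 3 dB.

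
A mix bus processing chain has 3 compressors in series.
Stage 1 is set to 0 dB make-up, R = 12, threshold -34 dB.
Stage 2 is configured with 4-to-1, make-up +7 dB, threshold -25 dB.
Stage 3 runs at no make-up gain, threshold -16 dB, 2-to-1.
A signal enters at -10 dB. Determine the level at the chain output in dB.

-25 dB

Stage 1: -10 dB is 24 dB over -34 dB; at 12:1 that becomes 2 dB over, giving -32 dB.
Stage 2: below threshold (-32 ≤ -25); passes unchanged; make-up brings it to -25 dB.
Stage 3: -25 dB ≤ -16 dB, so stage 3 doesn't engage; output -25 dB.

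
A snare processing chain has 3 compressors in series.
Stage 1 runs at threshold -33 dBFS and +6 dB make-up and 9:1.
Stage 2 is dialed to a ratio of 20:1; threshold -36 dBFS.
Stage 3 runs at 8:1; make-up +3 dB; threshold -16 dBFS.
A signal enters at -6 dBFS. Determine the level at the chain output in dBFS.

-32.4 dBFS

Stage 1: 27 dB above -33 dBFS, reduced 9:1 to 3 dB above → -30 dBFS; +6 dB make-up → -24 dBFS.
Stage 2: -24 dBFS is 12 dB over -36 dBFS; at 20:1 that becomes 0.6 dB over, giving -35.4 dBFS.
Stage 3: -35.4 dBFS is at or below the -16 dBFS threshold — no compression; make-up brings it to -32.4 dBFS.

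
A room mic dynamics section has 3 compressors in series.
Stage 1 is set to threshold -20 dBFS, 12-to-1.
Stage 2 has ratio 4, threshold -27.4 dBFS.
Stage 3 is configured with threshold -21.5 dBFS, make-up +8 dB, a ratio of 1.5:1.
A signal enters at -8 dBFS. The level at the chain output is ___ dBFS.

-17.3 dBFS

Stage 1: -8 dBFS is 12 dB over -20 dBFS; at 12:1 that becomes 1 dB over, giving -19 dBFS.
Stage 2: -19 dBFS is 8.4 dB over -27.4 dBFS; at 4:1 that becomes 2.1 dB over, giving -25.3 dBFS.
Stage 3: below threshold (-25.3 ≤ -21.5); passes unchanged; make-up brings it to -17.3 dBFS.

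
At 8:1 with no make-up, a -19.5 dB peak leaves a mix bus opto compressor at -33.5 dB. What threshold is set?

Let T be the threshold. Output overshoot = (input overshoot)/R, so -33.5 − T = (-19.5 − T)/8.
8·(-33.5 − T) = -19.5 − T → 7·T = -268 − (-19.5) = -248.5.
T = -248.5/7 = -35.5 dB.

-35.5 dB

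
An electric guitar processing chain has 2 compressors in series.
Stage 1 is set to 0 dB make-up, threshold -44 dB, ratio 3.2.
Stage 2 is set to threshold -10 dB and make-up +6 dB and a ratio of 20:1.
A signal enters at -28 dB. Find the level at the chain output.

-33 dB

Stage 1: 16 dB above -44 dB, reduced 3.2:1 to 5 dB above → -39 dB.
Stage 2: -39 dB ≤ -10 dB, so stage 2 doesn't engage; make-up brings it to -33 dB.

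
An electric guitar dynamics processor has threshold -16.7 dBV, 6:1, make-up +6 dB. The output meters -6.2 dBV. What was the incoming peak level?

Remove make-up: -6.2 − 6 = -12.2 dBV.
That's 4.5 dB above the -16.7 dBV threshold.
Undo the ratio: input overshoot = 4.5 × 6 = 27 dB, giving input = 10.3 dBV.

10.3 dBV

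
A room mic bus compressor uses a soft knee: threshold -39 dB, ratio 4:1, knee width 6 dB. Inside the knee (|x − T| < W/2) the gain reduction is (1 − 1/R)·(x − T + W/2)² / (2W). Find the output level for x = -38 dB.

x − T + W/2 = -38 − (-39) + 3 = 4.
GR = (1 − 1/4) × 4² / 12 = 0.75 × 16 / 12 = 1 dB.
Output = -38 − 1 = -39 dB.

-39 dB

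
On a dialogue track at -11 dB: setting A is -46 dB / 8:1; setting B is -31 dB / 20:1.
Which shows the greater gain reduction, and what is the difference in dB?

A: 35 dB over, compressed to 4.375 dB over, so 30.625 dB of GR.
B: 20 dB over, compressed to 1 dB over, so 19 dB of GR.
A reduces 11.625 dB more.

A, by 11.625 dB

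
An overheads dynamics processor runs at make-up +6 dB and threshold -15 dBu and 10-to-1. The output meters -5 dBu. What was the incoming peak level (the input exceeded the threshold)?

25 dBu

Before make-up, the level was -5 − 6 = -11 dBu.
That's 4 dB above the -15 dBu threshold.
Input overshoot = R × output overshoot = 40 dB → input = -15 + 40 = 25 dBu.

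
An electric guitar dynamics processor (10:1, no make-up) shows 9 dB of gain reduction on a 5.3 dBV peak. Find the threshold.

Let T be the threshold. Output overshoot = (input overshoot)/R, so -3.7 − T = (5.3 − T)/10.
10·(-3.7 − T) = 5.3 − T → 9·T = -37 − 5.3 = -42.3.
T = -42.3/9 = -4.7 dBV.

-4.7 dBV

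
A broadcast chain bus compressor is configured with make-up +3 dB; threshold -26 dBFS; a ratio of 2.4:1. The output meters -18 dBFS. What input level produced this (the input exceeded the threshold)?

Stripping the +3 dB make-up gives -21 dBFS at the gain stage.
Post-compression overshoot = -21 − (-26) = 5 dB.
Undo the ratio: input overshoot = 5 × 2.4 = 12 dB, giving input = -14 dBFS.

-14 dBFS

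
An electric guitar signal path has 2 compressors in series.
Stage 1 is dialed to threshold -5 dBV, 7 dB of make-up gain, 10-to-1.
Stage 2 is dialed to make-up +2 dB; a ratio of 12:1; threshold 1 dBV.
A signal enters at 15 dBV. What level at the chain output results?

Stage 1: 20 dB above -5 dBV, reduced 10:1 to 2 dB above → -3 dBV; +7 dB make-up → 4 dBV.
Stage 2: 3 dB above 1 dBV, reduced 12:1 to 0.25 dB above → 1.25 dBV; +2 dB make-up → 3.25 dBV.

3.25 dBV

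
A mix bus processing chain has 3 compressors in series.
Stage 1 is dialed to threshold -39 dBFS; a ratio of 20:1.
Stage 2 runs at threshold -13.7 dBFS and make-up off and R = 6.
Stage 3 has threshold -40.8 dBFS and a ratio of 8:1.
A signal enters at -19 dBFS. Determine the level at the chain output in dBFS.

-40.45 dBFS

Stage 1: 20 dB above -39 dBFS, reduced 20:1 to 1 dB above → -38 dBFS.
Stage 2: -38 dBFS ≤ -13.7 dBFS, so stage 2 doesn't engage; output -38 dBFS.
Stage 3: -38 dBFS is 2.8 dB over -40.8 dBFS; at 8:1 that becomes 0.35 dB over, giving -40.45 dBFS.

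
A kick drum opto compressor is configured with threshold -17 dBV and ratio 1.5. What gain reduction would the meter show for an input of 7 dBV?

The signal is 24 dB above threshold.
At 1.5:1, output sits 24/1.5 = 16 dB above threshold.
So the signal is attenuated by 24 − 16 = 8 dB.

8 dB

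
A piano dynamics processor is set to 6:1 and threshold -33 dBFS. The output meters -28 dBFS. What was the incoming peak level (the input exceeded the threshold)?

Post-compression overshoot = -28 − (-33) = 5 dB.
Before 6:1 compression the overshoot was 5 × 6 = 30 dB, so input = -33 + 30 = -3 dBFS.

-3 dBFS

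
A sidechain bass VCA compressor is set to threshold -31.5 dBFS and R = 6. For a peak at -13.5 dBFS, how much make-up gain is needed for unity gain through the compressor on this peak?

The peak compresses to -31.5 + 18/6 = -28.5 dBFS.
To reach -13.5 dBFS requires -13.5 − (-28.5) = 15 dB of make-up.

15 dB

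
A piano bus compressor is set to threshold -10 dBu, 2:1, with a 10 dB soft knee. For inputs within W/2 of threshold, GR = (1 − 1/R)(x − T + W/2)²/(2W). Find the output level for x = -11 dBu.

x − T + W/2 = -11 − (-10) + 5 = 4.
GR = (1 − 1/2) × 4² / 20 = 0.5 × 16 / 20 = 0.4 dB.
Output = -11 − 0.4 = -11.4 dBu.

-11.4 dBu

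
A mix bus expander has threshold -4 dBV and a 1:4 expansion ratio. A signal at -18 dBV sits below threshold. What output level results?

-60 dBV

The input is 14 dB below the -4 dBV threshold.
A 1:4 expander multiplies undershoot by 4: 14 × 4 = 56 dB below threshold.
Output = -4 − 56 = -60 dBV.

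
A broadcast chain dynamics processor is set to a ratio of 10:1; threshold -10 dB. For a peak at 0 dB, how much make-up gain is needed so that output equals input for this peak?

Without make-up, output = threshold + overshoot/10 = -10 + 1 = -9 dB.
Gap to target: 9 dB.

9 dB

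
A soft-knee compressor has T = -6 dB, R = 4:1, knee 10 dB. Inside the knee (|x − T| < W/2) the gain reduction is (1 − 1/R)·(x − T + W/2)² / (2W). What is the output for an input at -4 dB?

x − T + W/2 = -4 − (-6) + 5 = 7.
GR = (1 − 1/4) × 7² / 20 = 0.75 × 49 / 20 = 1.8375 dB.
Output = -4 − 1.8375 = -5.8375 dB.

-5.8375 dB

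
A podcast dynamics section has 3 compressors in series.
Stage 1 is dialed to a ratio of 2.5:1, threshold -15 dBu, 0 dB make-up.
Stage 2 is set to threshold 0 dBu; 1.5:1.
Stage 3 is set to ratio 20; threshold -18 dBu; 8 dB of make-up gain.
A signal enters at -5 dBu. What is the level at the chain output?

Stage 1: 10 dB above -15 dBu, reduced 2.5:1 to 4 dB above → -11 dBu.
Stage 2: -11 dBu ≤ 0 dBu, so stage 2 doesn't engage; output -11 dBu.
Stage 3: overshoot 7 dB → 7/20 = 0.35 dB → -17.65 dBu; +8 dB make-up → -9.65 dBu.

-9.65 dBu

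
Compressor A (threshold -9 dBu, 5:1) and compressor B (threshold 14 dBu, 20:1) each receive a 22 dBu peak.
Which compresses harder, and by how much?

A: overshoot 31 dB → output overshoot 6.2 dB → GR 24.8 dB.
B: overshoot 8 dB → output overshoot 0.4 dB → GR 7.6 dB.
A reduces 17.2 dB more.

A, by 17.2 dB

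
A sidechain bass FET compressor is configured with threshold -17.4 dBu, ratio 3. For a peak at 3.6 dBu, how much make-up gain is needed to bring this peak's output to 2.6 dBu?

Overshoot 21 dB → 21/3 = 7 dB after compression, so the compressed level is -17.4 + 7 = -10.4 dBu.
Make-up = target − compressed = 2.6 − (-10.4) = 13 dB.

13 dB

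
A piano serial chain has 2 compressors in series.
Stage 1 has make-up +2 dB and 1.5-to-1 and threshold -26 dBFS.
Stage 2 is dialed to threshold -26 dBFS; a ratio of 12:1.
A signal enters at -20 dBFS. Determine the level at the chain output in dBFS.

Stage 1: 6 dB above -26 dBFS, reduced 1.5:1 to 4 dB above → -22 dBFS; +2 dB make-up → -20 dBFS.
Stage 2: 6 dB above -26 dBFS, reduced 12:1 to 0.5 dB above → -25.5 dBFS.

-25.5 dBFS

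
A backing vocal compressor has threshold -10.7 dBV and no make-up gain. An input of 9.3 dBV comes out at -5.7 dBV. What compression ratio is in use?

4:1

Input overshoot = 9.3 − (-10.7) = 20 dB; output overshoot = -5.7 − (-10.7) = 5 dB.
Ratio = 20 / 5 = 4.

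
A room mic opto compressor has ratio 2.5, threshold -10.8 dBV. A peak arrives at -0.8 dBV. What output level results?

Overshoot: -0.8 − (-10.8) = 10 dB.
At 2.5:1 the overshoot is divided by 2.5, leaving 4 dB above threshold.
That puts the output at -6.8 dBV.

-6.8 dBV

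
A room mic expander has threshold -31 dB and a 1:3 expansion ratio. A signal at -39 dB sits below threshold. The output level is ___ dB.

Below threshold, a 1:3 expander applies gain = (3−1)×(T − x) of attenuation.
(3−1) × 8 = 16 dB, so output = -39 − 16 = -55 dB.

-55 dB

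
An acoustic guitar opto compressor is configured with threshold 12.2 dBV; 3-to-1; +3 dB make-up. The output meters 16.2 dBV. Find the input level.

Remove make-up: 16.2 − 3 = 13.2 dBV.
Post-compression overshoot = 13.2 − 12.2 = 1 dB.
Undo the ratio: input overshoot = 1 × 3 = 3 dB, giving input = 15.2 dBV.

15.2 dBV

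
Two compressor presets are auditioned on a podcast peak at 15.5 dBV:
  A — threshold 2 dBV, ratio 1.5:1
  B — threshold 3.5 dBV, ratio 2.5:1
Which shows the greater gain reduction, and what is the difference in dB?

A: 13.5 dB over, compressed to 9 dB over, so 4.5 dB of GR.
B: 12 dB over, compressed to 4.8 dB over, so 7.2 dB of GR.
Difference: 2.7 dB in favour of B.

B, by 2.7 dB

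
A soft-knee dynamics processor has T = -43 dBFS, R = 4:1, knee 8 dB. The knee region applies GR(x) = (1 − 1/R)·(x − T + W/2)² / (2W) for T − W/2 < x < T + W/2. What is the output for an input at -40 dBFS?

-42.296875 dBFS

x − T + W/2 = -40 − (-43) + 4 = 7.
GR = (1 − 1/4) × 7² / 16 = 0.75 × 49 / 16 = 2.296875 dB.
Output = -40 − 2.296875 = -42.296875 dBFS.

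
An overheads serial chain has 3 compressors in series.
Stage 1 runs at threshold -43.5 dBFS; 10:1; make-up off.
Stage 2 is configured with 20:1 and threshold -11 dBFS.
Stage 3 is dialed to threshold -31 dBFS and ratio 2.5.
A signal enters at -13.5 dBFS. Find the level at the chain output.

Stage 1: -13.5 dBFS is 30 dB over -43.5 dBFS; at 10:1 that becomes 3 dB over, giving -40.5 dBFS.
Stage 2: below threshold (-40.5 ≤ -11); passes unchanged; output -40.5 dBFS.
Stage 3: below threshold (-40.5 ≤ -31); passes unchanged; output -40.5 dBFS.

-40.5 dBFS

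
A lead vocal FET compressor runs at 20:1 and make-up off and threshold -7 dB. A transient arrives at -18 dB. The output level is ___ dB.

-18 dB

-18 dB is 11 dB below the -7 dB threshold, so no gain reduction is applied.
Output = input = -18 dB.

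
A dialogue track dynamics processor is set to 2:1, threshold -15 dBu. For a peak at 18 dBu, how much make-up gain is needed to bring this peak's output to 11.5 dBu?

Overshoot 33 dB → 33/2 = 16.5 dB after compression, so the compressed level is -15 + 16.5 = 1.5 dBu.
Make-up = target − compressed = 11.5 − 1.5 = 10 dB.

10 dB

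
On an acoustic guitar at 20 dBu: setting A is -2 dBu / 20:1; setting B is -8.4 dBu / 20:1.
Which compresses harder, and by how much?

B, by 6.08 dB

A: GR = 22 − 22/20 = 20.9 dB.
B: GR = 28.4 − 28.4/20 = 26.98 dB.
B reduces 6.08 dB more.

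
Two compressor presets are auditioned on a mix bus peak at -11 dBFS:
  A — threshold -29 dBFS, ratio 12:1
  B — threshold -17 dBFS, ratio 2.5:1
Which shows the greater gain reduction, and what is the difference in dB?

A: overshoot 18 dB → output overshoot 1.5 dB → GR 16.5 dB.
B: overshoot 6 dB → output overshoot 2.4 dB → GR 3.6 dB.
Difference: 12.9 dB in favour of A.

A, by 12.9 dB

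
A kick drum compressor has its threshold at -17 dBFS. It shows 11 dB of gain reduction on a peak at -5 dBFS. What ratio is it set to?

12:1

Input overshoot = -5 − (-17) = 12 dB.
Output overshoot = 12 − 11 = 1 dB.
Ratio = input overshoot / output overshoot = 12 / 1 = 12.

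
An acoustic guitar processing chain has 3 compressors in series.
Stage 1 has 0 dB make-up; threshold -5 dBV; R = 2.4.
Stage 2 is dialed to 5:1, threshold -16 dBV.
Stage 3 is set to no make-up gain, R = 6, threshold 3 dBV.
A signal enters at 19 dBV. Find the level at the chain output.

Stage 1: overshoot 24 dB → 24/2.4 = 10 dB → 5 dBV.
Stage 2: 5 dBV is 21 dB over -16 dBV; at 5:1 that becomes 4.2 dB over, giving -11.8 dBV.
Stage 3: below threshold (-11.8 ≤ 3); passes unchanged; output -11.8 dBV.

-11.8 dBV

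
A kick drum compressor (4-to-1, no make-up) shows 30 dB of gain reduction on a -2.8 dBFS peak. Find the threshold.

-42.8 dBFS

Let T be the threshold. Output overshoot = (input overshoot)/R, so -32.8 − T = (-2.8 − T)/4.
4·(-32.8 − T) = -2.8 − T → 3·T = -131.2 − (-2.8) = -128.4.
T = -128.4/3 = -42.8 dBFS.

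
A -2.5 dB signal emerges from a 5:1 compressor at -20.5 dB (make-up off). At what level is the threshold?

-25 dB

Input is 22.5 dB above T (since output overshoot × R = input overshoot: (-20.5 − T)·5 = -2.5 − T gives T = -25 dB).
Check: -25 + (-2.5 − (-25))/5 = -25 + 4.5 = -20.5 dB. ✓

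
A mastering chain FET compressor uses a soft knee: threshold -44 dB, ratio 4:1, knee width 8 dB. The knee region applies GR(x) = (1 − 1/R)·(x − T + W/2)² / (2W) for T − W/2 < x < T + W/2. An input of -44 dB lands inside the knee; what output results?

-44.75 dB

x − T + W/2 = -44 − (-44) + 4 = 4.
GR = (1 − 1/4) × 4² / 16 = 0.75 × 16 / 16 = 0.75 dB.
Output = -44 − 0.75 = -44.75 dB.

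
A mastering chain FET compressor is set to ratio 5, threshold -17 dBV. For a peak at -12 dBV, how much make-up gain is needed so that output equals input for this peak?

The peak compresses to -17 + 5/5 = -16 dBV.
To reach -12 dBV requires -12 − (-16) = 4 dB of make-up.

4 dB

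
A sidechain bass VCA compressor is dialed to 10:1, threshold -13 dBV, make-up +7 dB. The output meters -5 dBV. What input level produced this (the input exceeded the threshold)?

Stripping the +7 dB make-up gives -12 dBV at the gain stage.
The compressed level sits -12 − (-13) = 1 dB over threshold.
Before 10:1 compression the overshoot was 1 × 10 = 10 dB, so input = -13 + 10 = -3 dBV.

-3 dBV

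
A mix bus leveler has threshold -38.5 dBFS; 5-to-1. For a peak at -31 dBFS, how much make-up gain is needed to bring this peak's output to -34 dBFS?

3 dB

Overshoot 7.5 dB → 7.5/5 = 1.5 dB after compression, so the compressed level is -38.5 + 1.5 = -37 dBFS.
Make-up = target − compressed = -34 − (-37) = 3 dB.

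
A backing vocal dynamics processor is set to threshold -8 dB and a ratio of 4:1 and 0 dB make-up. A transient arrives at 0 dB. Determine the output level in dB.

Overshoot: 0 − (-8) = 8 dB.
At 4:1 the overshoot is divided by 4, leaving 2 dB above threshold.
So the level is -8 + 2 = -6 dB.

-6 dB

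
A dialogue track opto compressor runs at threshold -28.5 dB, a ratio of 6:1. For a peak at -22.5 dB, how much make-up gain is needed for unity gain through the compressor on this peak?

5 dB

The peak compresses to -28.5 + 6/6 = -27.5 dB.
To reach -22.5 dB requires -22.5 − (-27.5) = 5 dB of make-up.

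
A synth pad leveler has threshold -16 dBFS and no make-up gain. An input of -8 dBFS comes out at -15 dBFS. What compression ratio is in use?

8:1

Input overshoot = -8 − (-16) = 8 dB; output overshoot = -15 − (-16) = 1 dB.
Ratio = 8 / 1 = 8.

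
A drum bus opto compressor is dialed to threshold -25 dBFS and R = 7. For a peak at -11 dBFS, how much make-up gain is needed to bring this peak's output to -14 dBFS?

9 dB

Without make-up, output = threshold + overshoot/7 = -25 + 2 = -23 dBFS.
Gap to target: 9 dB.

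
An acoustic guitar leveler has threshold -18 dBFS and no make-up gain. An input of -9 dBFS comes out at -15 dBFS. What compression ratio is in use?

Input overshoot = -9 − (-18) = 9 dB; output overshoot = -15 − (-18) = 3 dB.
Ratio = 9 / 3 = 3.

3:1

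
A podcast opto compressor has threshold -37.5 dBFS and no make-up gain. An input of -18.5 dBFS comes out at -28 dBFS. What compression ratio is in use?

2:1

Input overshoot = -18.5 − (-37.5) = 19 dB; output overshoot = -28 − (-37.5) = 9.5 dB.
Ratio = 19 / 9.5 = 2.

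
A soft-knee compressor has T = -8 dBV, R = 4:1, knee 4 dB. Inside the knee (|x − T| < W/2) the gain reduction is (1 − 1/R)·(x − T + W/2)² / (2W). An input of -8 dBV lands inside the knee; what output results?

-8.375 dBV

x − T + W/2 = -8 − (-8) + 2 = 2.
GR = (1 − 1/4) × 2² / 8 = 0.75 × 4 / 8 = 0.375 dB.
Output = -8 − 0.375 = -8.375 dBV.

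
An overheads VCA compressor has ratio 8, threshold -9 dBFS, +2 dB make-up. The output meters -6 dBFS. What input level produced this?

Stripping the +2 dB make-up gives -8 dBFS at the gain stage.
That's 1 dB above the -9 dBFS threshold.
Input overshoot = R × output overshoot = 8 dB → input = -9 + 8 = -1 dBFS.

-1 dBFS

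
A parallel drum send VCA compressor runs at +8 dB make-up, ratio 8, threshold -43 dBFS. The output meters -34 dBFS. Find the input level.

Remove make-up: -34 − 8 = -42 dBFS.
That's 1 dB above the -43 dBFS threshold.
Before 8:1 compression the overshoot was 1 × 8 = 8 dB, so input = -43 + 8 = -35 dBFS.

-35 dBFS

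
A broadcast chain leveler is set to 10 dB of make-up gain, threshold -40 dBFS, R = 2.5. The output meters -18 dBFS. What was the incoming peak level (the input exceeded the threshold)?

-10 dBFS

Remove make-up: -18 − 10 = -28 dBFS.
Post-compression overshoot = -28 − (-40) = 12 dB.
Before 2.5:1 compression the overshoot was 12 × 2.5 = 30 dB, so input = -40 + 30 = -10 dBFS.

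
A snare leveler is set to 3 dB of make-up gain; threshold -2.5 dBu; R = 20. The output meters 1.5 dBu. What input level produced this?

Before make-up, the level was 1.5 − 3 = -1.5 dBu.
Post-compression overshoot = -1.5 − (-2.5) = 1 dB.
Before 20:1 compression the overshoot was 1 × 20 = 20 dB, so input = -2.5 + 20 = 17.5 dBu.

17.5 dBu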